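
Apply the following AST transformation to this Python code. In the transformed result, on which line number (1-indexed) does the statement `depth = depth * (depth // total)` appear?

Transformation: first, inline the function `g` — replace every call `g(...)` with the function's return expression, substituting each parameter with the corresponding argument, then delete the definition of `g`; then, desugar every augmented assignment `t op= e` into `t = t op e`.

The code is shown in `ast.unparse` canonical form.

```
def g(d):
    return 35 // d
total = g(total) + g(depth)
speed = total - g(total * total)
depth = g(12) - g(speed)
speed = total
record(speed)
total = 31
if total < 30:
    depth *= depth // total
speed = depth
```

8

Transformed code:
total = 35 // total + 35 // depth
speed = total - 35 // (total * total)
depth = 35 // 12 - 35 // speed
speed = total
record(speed)
total = 31
if total < 30:
    depth = depth * (depth // total)
speed = depth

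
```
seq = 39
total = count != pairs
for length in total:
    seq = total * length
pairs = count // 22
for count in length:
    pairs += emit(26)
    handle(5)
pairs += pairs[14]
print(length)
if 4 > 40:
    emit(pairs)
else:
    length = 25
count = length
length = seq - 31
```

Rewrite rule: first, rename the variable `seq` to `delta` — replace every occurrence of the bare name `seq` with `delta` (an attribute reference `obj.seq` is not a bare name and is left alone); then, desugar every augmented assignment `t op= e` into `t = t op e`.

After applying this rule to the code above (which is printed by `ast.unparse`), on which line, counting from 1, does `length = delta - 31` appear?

Transformed code:
delta = 39
total = count != pairs
for length in total:
    delta = total * length
pairs = count // 22
for count in length:
    pairs = pairs + emit(26)
    handle(5)
pairs = pairs + pairs[14]
print(length)
if 4 > 40:
    emit(pairs)
else:
    length = 25
count = length
length = delta - 31

16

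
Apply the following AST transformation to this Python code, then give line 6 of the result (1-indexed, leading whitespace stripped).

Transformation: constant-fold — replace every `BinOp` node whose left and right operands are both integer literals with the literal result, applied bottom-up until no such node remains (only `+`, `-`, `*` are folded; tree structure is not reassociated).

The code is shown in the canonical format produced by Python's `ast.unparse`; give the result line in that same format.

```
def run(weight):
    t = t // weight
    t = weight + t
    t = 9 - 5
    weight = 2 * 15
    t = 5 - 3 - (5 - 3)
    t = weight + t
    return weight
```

Transformed code:
def run(weight):
    t = t // weight
    t = weight + t
    t = 4
    weight = 30
    t = 0
    t = weight + t
    return weight

t = 0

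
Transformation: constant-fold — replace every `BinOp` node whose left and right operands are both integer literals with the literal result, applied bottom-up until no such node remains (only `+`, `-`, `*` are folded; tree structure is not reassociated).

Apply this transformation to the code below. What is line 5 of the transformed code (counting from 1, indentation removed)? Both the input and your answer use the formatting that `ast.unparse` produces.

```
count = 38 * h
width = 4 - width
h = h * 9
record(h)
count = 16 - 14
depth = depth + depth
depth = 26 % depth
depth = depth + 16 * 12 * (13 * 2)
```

count = 2

Transformed code:
count = 38 * h
width = 4 - width
h = h * 9
record(h)
count = 2
depth = depth + depth
depth = 26 % depth
depth = depth + 4992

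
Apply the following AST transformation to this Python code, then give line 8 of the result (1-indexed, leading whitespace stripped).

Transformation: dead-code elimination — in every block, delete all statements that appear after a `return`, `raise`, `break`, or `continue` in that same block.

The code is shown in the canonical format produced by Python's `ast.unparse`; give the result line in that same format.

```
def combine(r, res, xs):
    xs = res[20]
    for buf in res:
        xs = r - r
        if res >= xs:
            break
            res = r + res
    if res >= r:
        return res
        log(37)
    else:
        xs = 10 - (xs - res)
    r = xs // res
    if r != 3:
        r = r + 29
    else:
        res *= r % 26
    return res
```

Transformed code:
def combine(r, res, xs):
    xs = res[20]
    for buf in res:
        xs = r - r
        if res >= xs:
            break
    if res >= r:
        return res
    else:
        xs = 10 - (xs - res)
    r = xs // res
    if r != 3:
        r = r + 29
    else:
        res *= r % 26
    return res

return res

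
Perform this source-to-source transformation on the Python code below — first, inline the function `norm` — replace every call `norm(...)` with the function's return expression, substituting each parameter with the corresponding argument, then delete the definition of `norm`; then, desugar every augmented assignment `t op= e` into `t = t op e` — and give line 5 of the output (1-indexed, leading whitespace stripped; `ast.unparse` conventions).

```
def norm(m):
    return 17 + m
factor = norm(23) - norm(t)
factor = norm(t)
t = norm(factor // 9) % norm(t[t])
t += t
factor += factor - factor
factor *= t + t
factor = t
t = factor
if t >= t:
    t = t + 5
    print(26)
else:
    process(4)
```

Transformed code:
factor = 17 + 23 - (17 + t)
factor = 17 + t
t = (17 + factor // 9) % (17 + t[t])
t = t + t
factor = factor + (factor - factor)
factor = factor * (t + t)
factor = t
t = factor
if t >= t:
    t = t + 5
    print(26)
else:
    process(4)

factor = factor + (factor - factor)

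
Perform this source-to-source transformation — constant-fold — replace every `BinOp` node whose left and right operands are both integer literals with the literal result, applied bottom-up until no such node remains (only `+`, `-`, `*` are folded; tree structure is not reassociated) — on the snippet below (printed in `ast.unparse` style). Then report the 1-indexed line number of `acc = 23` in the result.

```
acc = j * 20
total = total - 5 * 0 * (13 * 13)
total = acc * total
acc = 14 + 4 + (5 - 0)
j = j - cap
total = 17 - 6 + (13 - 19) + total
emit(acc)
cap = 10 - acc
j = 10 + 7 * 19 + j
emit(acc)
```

Transformed code:
acc = j * 20
total = total - 0
total = acc * total
acc = 23
j = j - cap
total = 5 + total
emit(acc)
cap = 10 - acc
j = 143 + j
emit(acc)

4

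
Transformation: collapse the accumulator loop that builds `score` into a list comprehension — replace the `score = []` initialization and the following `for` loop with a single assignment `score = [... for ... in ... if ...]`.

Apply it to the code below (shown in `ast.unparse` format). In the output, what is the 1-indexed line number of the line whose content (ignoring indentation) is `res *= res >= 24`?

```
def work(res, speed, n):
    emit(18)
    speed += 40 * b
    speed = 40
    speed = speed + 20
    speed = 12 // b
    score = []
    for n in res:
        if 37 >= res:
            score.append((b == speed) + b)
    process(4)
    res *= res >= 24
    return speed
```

Transformed code:
def work(res, speed, n):
    emit(18)
    speed += 40 * b
    speed = 40
    speed = speed + 20
    speed = 12 // b
    score = [(b == speed) + b for n in res if 37 >= res]
    process(4)
    res *= res >= 24
    return speed

9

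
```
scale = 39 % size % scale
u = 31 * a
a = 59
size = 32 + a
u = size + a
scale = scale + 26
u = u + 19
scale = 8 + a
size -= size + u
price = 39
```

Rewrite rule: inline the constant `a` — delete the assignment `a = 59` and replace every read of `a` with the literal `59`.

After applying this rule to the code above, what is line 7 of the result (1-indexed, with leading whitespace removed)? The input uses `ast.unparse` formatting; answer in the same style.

scale = 8 + 59

Transformed code:
scale = 39 % size % scale
u = 31 * 59
size = 32 + 59
u = size + 59
scale = scale + 26
u = u + 19
scale = 8 + 59
size -= size + u
price = 39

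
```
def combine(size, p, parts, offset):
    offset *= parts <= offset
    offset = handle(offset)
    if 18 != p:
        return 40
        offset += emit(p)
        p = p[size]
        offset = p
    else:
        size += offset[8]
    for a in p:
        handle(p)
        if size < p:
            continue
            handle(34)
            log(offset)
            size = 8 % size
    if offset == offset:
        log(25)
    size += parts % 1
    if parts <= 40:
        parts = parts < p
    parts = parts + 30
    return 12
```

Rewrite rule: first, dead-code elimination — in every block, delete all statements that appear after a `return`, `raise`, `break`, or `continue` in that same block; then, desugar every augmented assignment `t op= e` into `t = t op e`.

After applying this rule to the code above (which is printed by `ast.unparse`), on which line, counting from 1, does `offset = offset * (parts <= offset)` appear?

Transformed code:
def combine(size, p, parts, offset):
    offset = offset * (parts <= offset)
    offset = handle(offset)
    if 18 != p:
        return 40
    else:
        size = size + offset[8]
    for a in p:
        handle(p)
        if size < p:
            continue
    if offset == offset:
        log(25)
    size = size + parts % 1
    if parts <= 40:
        parts = parts < p
    parts = parts + 30
    return 12

2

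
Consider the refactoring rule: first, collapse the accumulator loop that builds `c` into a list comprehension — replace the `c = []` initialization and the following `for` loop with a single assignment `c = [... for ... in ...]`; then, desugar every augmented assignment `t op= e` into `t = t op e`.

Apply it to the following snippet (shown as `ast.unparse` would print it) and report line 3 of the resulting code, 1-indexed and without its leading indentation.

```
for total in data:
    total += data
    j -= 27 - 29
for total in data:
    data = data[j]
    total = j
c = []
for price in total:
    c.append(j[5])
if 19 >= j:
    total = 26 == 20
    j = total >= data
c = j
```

j = j - (27 - 29)

Transformed code:
for total in data:
    total = total + data
    j = j - (27 - 29)
for total in data:
    data = data[j]
    total = j
c = [j[5] for price in total]
if 19 >= j:
    total = 26 == 20
    j = total >= data
c = j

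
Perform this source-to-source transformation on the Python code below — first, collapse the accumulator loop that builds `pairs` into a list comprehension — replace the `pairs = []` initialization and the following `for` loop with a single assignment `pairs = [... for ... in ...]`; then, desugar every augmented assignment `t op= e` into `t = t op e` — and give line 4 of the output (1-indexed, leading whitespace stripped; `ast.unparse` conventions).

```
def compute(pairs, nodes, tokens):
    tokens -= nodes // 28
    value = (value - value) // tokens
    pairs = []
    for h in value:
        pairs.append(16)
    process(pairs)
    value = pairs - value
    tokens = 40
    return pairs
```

pairs = [16 for h in value]

Transformed code:
def compute(pairs, nodes, tokens):
    tokens = tokens - nodes // 28
    value = (value - value) // tokens
    pairs = [16 for h in value]
    process(pairs)
    value = pairs - value
    tokens = 40
    return pairs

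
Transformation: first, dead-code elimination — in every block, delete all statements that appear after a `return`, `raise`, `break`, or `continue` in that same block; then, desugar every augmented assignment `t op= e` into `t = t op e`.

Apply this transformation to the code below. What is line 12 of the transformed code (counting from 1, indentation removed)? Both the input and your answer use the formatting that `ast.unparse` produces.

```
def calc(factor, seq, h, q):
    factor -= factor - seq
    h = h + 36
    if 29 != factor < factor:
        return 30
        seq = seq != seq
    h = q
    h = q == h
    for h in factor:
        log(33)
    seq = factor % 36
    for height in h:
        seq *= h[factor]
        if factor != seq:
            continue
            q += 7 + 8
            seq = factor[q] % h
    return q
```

seq = seq * h[factor]

Transformed code:
def calc(factor, seq, h, q):
    factor = factor - (factor - seq)
    h = h + 36
    if 29 != factor < factor:
        return 30
    h = q
    h = q == h
    for h in factor:
        log(33)
    seq = factor % 36
    for height in h:
        seq = seq * h[factor]
        if factor != seq:
            continue
    return q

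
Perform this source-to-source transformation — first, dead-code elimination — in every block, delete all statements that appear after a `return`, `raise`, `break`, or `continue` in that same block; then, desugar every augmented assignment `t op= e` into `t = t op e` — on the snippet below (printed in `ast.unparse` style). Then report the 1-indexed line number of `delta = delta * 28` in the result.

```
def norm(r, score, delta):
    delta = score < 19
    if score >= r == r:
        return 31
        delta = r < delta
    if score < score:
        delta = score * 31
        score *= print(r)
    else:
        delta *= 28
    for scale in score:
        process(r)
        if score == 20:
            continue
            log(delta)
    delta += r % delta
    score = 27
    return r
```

9

Transformed code:
def norm(r, score, delta):
    delta = score < 19
    if score >= r == r:
        return 31
    if score < score:
        delta = score * 31
        score = score * print(r)
    else:
        delta = delta * 28
    for scale in score:
        process(r)
        if score == 20:
            continue
    delta = delta + r % delta
    score = 27
    return r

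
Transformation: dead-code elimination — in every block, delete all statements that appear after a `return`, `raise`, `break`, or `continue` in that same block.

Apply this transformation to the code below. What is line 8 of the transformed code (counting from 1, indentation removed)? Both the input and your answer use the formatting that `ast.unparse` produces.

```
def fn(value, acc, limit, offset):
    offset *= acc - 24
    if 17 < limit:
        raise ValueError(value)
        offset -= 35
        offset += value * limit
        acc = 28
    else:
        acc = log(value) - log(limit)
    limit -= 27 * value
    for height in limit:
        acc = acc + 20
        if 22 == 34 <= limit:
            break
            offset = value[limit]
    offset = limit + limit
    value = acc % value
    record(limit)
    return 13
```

for height in limit:

Transformed code:
def fn(value, acc, limit, offset):
    offset *= acc - 24
    if 17 < limit:
        raise ValueError(value)
    else:
        acc = log(value) - log(limit)
    limit -= 27 * value
    for height in limit:
        acc = acc + 20
        if 22 == 34 <= limit:
            break
    offset = limit + limit
    value = acc % value
    record(limit)
    return 13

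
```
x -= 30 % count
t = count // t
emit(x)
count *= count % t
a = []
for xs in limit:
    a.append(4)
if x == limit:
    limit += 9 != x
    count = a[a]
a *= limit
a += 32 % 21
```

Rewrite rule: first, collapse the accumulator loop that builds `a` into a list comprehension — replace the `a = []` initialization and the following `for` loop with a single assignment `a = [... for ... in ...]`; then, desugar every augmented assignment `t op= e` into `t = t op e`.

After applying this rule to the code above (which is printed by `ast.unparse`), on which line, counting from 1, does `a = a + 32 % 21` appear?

Transformed code:
x = x - 30 % count
t = count // t
emit(x)
count = count * (count % t)
a = [4 for xs in limit]
if x == limit:
    limit = limit + (9 != x)
    count = a[a]
a = a * limit
a = a + 32 % 21

10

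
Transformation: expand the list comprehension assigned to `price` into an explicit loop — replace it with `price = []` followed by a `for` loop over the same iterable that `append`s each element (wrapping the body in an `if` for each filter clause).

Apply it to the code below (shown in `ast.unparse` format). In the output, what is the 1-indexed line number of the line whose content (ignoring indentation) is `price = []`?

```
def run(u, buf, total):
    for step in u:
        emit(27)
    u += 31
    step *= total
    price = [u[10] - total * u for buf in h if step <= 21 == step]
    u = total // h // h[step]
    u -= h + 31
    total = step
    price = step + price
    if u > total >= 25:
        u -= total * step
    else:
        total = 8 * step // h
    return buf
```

Transformed code:
def run(u, buf, total):
    for step in u:
        emit(27)
    u += 31
    step *= total
    price = []
    for buf in h:
        if step <= 21 == step:
            price.append(u[10] - total * u)
    u = total // h // h[step]
    u -= h + 31
    total = step
    price = step + price
    if u > total >= 25:
        u -= total * step
    else:
        total = 8 * step // h
    return buf

6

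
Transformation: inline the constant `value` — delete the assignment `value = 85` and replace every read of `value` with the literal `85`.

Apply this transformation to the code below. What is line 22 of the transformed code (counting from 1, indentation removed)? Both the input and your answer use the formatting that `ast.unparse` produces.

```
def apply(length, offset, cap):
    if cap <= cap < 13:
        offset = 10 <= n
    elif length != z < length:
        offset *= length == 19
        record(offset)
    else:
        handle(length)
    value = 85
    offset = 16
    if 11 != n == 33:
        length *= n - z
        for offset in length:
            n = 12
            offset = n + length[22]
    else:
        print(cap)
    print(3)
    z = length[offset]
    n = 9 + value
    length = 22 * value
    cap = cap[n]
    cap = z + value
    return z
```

cap = z + 85

Transformed code:
def apply(length, offset, cap):
    if cap <= cap < 13:
        offset = 10 <= n
    elif length != z < length:
        offset *= length == 19
        record(offset)
    else:
        handle(length)
    offset = 16
    if 11 != n == 33:
        length *= n - z
        for offset in length:
            n = 12
            offset = n + length[22]
    else:
        print(cap)
    print(3)
    z = length[offset]
    n = 9 + 85
    length = 22 * 85
    cap = cap[n]
    cap = z + 85
    return z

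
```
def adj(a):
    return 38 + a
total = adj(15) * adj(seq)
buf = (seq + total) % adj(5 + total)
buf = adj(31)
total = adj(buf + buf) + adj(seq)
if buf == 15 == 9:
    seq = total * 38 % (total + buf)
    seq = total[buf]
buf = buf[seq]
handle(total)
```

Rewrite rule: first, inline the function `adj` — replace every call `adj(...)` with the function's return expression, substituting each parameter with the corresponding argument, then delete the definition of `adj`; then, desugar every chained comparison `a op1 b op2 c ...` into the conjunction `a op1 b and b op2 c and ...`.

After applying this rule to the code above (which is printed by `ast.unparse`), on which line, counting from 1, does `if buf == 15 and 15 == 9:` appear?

Transformed code:
total = (38 + 15) * (38 + seq)
buf = (seq + total) % (38 + (5 + total))
buf = 38 + 31
total = 38 + (buf + buf) + (38 + seq)
if buf == 15 and 15 == 9:
    seq = total * 38 % (total + buf)
    seq = total[buf]
buf = buf[seq]
handle(total)

5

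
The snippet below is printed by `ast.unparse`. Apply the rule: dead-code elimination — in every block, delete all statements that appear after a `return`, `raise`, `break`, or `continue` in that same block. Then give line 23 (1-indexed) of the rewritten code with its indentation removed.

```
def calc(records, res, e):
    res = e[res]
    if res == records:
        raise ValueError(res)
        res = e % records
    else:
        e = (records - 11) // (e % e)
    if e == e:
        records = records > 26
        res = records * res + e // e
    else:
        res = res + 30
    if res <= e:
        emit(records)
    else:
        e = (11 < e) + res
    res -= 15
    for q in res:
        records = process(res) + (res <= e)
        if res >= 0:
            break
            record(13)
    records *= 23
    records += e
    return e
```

return e

Transformed code:
def calc(records, res, e):
    res = e[res]
    if res == records:
        raise ValueError(res)
    else:
        e = (records - 11) // (e % e)
    if e == e:
        records = records > 26
        res = records * res + e // e
    else:
        res = res + 30
    if res <= e:
        emit(records)
    else:
        e = (11 < e) + res
    res -= 15
    for q in res:
        records = process(res) + (res <= e)
        if res >= 0:
            break
    records *= 23
    records += e
    return e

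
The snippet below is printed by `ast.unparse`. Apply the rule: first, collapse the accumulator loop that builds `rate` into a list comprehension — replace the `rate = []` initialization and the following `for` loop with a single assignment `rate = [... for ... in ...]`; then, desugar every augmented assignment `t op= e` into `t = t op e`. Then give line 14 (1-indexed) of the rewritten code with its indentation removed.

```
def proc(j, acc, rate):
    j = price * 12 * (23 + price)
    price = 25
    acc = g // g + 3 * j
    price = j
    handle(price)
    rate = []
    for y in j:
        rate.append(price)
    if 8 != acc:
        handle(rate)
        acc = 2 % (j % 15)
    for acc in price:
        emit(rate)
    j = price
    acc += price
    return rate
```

Transformed code:
def proc(j, acc, rate):
    j = price * 12 * (23 + price)
    price = 25
    acc = g // g + 3 * j
    price = j
    handle(price)
    rate = [price for y in j]
    if 8 != acc:
        handle(rate)
        acc = 2 % (j % 15)
    for acc in price:
        emit(rate)
    j = price
    acc = acc + price
    return rate

acc = acc + price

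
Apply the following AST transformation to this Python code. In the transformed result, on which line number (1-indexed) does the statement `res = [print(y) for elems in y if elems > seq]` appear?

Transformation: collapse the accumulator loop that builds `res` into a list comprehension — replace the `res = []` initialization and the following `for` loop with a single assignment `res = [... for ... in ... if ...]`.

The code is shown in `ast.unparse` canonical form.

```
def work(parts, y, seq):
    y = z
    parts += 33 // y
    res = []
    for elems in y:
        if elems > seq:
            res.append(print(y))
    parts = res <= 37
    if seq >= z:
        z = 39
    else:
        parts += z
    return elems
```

Transformed code:
def work(parts, y, seq):
    y = z
    parts += 33 // y
    res = [print(y) for elems in y if elems > seq]
    parts = res <= 37
    if seq >= z:
        z = 39
    else:
        parts += z
    return elems

4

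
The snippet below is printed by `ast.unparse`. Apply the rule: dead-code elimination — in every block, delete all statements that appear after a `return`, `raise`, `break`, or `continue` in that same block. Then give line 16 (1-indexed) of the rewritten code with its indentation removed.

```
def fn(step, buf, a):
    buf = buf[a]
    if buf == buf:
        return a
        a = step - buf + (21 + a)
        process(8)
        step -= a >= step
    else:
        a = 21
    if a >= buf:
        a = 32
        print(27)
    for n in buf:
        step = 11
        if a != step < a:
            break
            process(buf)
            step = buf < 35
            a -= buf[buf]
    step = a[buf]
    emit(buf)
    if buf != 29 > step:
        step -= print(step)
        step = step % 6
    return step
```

if buf != 29 > step:

Transformed code:
def fn(step, buf, a):
    buf = buf[a]
    if buf == buf:
        return a
    else:
        a = 21
    if a >= buf:
        a = 32
        print(27)
    for n in buf:
        step = 11
        if a != step < a:
            break
    step = a[buf]
    emit(buf)
    if buf != 29 > step:
        step -= print(step)
        step = step % 6
    return step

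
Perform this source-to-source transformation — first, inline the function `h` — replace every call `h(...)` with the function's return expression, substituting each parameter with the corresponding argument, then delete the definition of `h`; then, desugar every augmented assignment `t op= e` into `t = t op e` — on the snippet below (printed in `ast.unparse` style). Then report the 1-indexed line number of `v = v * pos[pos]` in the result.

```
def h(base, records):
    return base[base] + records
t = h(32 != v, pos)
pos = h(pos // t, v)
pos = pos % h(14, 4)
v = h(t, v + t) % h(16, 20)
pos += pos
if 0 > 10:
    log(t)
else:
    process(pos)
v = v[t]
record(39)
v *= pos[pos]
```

12

Transformed code:
t = (32 != v)[32 != v] + pos
pos = (pos // t)[pos // t] + v
pos = pos % (14[14] + 4)
v = (t[t] + (v + t)) % (16[16] + 20)
pos = pos + pos
if 0 > 10:
    log(t)
else:
    process(pos)
v = v[t]
record(39)
v = v * pos[pos]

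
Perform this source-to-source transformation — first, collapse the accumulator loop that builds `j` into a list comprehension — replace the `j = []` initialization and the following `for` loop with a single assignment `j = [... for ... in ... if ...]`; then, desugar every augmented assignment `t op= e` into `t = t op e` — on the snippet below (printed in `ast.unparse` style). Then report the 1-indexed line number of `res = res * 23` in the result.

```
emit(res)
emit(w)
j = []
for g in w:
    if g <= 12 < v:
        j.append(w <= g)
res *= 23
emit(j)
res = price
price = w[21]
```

Transformed code:
emit(res)
emit(w)
j = [w <= g for g in w if g <= 12 < v]
res = res * 23
emit(j)
res = price
price = w[21]

4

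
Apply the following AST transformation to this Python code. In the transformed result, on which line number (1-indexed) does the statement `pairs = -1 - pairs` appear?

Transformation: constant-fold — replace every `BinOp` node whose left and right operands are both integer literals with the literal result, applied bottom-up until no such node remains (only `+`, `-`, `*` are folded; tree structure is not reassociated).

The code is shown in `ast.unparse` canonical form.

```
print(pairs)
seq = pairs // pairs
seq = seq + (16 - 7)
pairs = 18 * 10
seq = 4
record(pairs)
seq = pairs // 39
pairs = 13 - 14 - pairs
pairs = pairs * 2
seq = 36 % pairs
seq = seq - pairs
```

8

Transformed code:
print(pairs)
seq = pairs // pairs
seq = seq + 9
pairs = 180
seq = 4
record(pairs)
seq = pairs // 39
pairs = -1 - pairs
pairs = pairs * 2
seq = 36 % pairs
seq = seq - pairs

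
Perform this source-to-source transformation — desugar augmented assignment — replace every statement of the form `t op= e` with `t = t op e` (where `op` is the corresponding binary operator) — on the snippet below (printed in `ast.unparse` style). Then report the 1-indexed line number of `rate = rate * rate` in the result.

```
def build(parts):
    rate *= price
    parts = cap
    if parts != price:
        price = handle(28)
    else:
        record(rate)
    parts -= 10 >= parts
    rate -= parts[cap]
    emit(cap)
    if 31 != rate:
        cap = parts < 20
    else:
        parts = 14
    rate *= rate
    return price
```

Transformed code:
def build(parts):
    rate = rate * price
    parts = cap
    if parts != price:
        price = handle(28)
    else:
        record(rate)
    parts = parts - (10 >= parts)
    rate = rate - parts[cap]
    emit(cap)
    if 31 != rate:
        cap = parts < 20
    else:
        parts = 14
    rate = rate * rate
    return price

15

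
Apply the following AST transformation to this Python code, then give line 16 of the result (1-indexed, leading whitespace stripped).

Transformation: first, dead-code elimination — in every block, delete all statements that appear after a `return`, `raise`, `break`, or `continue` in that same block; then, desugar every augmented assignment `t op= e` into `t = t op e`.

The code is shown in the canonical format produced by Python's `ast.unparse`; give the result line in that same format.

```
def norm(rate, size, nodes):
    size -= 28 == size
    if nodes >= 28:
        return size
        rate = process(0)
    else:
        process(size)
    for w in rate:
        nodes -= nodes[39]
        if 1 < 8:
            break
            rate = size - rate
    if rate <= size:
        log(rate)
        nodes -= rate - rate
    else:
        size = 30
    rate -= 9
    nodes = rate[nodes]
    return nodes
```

rate = rate - 9

Transformed code:
def norm(rate, size, nodes):
    size = size - (28 == size)
    if nodes >= 28:
        return size
    else:
        process(size)
    for w in rate:
        nodes = nodes - nodes[39]
        if 1 < 8:
            break
    if rate <= size:
        log(rate)
        nodes = nodes - (rate - rate)
    else:
        size = 30
    rate = rate - 9
    nodes = rate[nodes]
    return nodes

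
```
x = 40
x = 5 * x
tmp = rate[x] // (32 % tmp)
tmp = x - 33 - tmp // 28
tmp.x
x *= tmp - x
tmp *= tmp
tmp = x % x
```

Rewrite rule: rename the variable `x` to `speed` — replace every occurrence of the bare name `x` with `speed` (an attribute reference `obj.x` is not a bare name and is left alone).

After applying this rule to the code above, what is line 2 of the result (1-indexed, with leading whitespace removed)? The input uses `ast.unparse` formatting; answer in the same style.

Transformed code:
speed = 40
speed = 5 * speed
tmp = rate[speed] // (32 % tmp)
tmp = speed - 33 - tmp // 28
tmp.x
speed *= tmp - speed
tmp *= tmp
tmp = speed % speed

speed = 5 * speed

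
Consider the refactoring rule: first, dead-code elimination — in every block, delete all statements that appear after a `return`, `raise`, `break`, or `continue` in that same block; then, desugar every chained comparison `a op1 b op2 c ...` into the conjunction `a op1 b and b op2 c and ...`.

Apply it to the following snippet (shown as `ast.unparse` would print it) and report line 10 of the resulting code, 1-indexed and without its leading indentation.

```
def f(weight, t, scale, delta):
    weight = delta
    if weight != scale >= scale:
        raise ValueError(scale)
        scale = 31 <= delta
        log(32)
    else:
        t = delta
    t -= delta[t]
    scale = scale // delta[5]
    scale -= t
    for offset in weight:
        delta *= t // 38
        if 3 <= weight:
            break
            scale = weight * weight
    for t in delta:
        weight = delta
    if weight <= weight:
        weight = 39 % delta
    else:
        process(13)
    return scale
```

Transformed code:
def f(weight, t, scale, delta):
    weight = delta
    if weight != scale and scale >= scale:
        raise ValueError(scale)
    else:
        t = delta
    t -= delta[t]
    scale = scale // delta[5]
    scale -= t
    for offset in weight:
        delta *= t // 38
        if 3 <= weight:
            break
    for t in delta:
        weight = delta
    if weight <= weight:
        weight = 39 % delta
    else:
        process(13)
    return scale

for offset in weight:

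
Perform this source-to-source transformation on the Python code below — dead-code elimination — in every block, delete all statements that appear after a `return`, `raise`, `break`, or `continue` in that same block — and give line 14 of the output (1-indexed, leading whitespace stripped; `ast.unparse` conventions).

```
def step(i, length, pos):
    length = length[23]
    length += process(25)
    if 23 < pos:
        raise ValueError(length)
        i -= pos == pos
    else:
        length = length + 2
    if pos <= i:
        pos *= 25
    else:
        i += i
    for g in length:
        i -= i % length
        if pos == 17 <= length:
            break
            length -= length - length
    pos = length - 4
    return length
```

if pos == 17 <= length:

Transformed code:
def step(i, length, pos):
    length = length[23]
    length += process(25)
    if 23 < pos:
        raise ValueError(length)
    else:
        length = length + 2
    if pos <= i:
        pos *= 25
    else:
        i += i
    for g in length:
        i -= i % length
        if pos == 17 <= length:
            break
    pos = length - 4
    return length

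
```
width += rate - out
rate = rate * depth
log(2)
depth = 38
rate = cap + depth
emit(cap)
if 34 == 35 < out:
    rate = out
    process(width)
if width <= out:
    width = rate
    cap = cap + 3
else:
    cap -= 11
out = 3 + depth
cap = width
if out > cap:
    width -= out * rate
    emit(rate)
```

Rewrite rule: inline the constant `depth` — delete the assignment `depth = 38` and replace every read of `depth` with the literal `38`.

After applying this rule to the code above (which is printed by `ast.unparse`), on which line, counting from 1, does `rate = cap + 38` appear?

Transformed code:
width += rate - out
rate = rate * 38
log(2)
rate = cap + 38
emit(cap)
if 34 == 35 < out:
    rate = out
    process(width)
if width <= out:
    width = rate
    cap = cap + 3
else:
    cap -= 11
out = 3 + 38
cap = width
if out > cap:
    width -= out * rate
    emit(rate)

4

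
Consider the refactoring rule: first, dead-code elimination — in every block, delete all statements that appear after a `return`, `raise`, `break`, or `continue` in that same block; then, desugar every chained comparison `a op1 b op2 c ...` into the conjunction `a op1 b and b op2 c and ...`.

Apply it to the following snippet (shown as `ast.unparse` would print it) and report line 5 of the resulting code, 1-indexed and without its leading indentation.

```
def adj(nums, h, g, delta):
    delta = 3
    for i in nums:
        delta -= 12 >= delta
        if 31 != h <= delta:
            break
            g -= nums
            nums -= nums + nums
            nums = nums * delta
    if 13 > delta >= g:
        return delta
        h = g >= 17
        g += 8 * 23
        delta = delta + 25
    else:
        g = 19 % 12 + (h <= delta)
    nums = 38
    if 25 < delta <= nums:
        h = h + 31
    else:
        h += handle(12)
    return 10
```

if 31 != h and h <= delta:

Transformed code:
def adj(nums, h, g, delta):
    delta = 3
    for i in nums:
        delta -= 12 >= delta
        if 31 != h and h <= delta:
            break
    if 13 > delta and delta >= g:
        return delta
    else:
        g = 19 % 12 + (h <= delta)
    nums = 38
    if 25 < delta and delta <= nums:
        h = h + 31
    else:
        h += handle(12)
    return 10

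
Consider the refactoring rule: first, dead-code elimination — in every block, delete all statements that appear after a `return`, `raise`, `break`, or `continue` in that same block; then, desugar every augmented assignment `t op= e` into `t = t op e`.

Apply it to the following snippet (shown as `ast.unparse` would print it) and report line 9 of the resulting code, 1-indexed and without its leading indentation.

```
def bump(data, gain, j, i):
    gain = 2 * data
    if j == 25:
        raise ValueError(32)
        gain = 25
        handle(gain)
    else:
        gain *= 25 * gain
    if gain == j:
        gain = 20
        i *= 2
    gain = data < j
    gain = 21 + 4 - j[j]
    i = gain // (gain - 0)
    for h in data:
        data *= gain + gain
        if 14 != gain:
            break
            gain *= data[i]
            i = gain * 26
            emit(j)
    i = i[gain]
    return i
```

Transformed code:
def bump(data, gain, j, i):
    gain = 2 * data
    if j == 25:
        raise ValueError(32)
    else:
        gain = gain * (25 * gain)
    if gain == j:
        gain = 20
        i = i * 2
    gain = data < j
    gain = 21 + 4 - j[j]
    i = gain // (gain - 0)
    for h in data:
        data = data * (gain + gain)
        if 14 != gain:
            break
    i = i[gain]
    return i

i = i * 2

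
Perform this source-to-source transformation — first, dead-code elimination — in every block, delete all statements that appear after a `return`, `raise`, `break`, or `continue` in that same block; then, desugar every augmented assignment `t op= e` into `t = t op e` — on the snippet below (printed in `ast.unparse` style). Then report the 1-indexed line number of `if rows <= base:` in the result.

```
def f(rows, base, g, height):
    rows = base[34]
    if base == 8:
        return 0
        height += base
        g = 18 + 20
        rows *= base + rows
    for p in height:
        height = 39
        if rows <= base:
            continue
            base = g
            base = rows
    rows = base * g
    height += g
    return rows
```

Transformed code:
def f(rows, base, g, height):
    rows = base[34]
    if base == 8:
        return 0
    for p in height:
        height = 39
        if rows <= base:
            continue
    rows = base * g
    height = height + g
    return rows

7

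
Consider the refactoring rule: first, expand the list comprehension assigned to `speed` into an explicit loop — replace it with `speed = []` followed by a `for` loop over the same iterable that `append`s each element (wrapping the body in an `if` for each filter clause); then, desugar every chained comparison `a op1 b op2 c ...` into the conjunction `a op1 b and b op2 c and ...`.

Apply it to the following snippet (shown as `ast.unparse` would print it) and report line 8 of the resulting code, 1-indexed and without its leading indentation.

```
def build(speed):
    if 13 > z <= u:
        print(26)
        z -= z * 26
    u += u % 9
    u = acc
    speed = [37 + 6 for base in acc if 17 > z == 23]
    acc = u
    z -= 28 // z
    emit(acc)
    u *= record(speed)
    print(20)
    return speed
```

for base in acc:

Transformed code:
def build(speed):
    if 13 > z and z <= u:
        print(26)
        z -= z * 26
    u += u % 9
    u = acc
    speed = []
    for base in acc:
        if 17 > z and z == 23:
            speed.append(37 + 6)
    acc = u
    z -= 28 // z
    emit(acc)
    u *= record(speed)
    print(20)
    return speed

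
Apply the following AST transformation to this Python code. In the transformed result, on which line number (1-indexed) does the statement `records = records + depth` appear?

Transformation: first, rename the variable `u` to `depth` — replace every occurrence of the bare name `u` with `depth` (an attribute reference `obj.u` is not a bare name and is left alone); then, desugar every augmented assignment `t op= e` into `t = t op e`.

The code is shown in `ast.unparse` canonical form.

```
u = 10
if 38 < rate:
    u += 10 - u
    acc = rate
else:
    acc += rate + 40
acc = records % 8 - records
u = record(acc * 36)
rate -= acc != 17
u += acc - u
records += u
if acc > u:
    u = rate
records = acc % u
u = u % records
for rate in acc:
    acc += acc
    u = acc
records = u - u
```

11

Transformed code:
depth = 10
if 38 < rate:
    depth = depth + (10 - depth)
    acc = rate
else:
    acc = acc + (rate + 40)
acc = records % 8 - records
depth = record(acc * 36)
rate = rate - (acc != 17)
depth = depth + (acc - depth)
records = records + depth
if acc > depth:
    depth = rate
records = acc % depth
depth = depth % records
for rate in acc:
    acc = acc + acc
    depth = acc
records = depth - depth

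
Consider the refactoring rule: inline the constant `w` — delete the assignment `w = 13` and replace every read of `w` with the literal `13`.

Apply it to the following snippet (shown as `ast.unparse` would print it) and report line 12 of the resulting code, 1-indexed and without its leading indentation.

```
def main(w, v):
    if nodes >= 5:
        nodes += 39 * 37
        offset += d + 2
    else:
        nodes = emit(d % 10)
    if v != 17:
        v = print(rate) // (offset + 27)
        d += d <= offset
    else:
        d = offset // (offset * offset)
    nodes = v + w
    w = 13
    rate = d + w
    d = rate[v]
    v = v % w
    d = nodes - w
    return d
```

Transformed code:
def main(w, v):
    if nodes >= 5:
        nodes += 39 * 37
        offset += d + 2
    else:
        nodes = emit(d % 10)
    if v != 17:
        v = print(rate) // (offset + 27)
        d += d <= offset
    else:
        d = offset // (offset * offset)
    nodes = v + 13
    rate = d + 13
    d = rate[v]
    v = v % 13
    d = nodes - 13
    return d

nodes = v + 13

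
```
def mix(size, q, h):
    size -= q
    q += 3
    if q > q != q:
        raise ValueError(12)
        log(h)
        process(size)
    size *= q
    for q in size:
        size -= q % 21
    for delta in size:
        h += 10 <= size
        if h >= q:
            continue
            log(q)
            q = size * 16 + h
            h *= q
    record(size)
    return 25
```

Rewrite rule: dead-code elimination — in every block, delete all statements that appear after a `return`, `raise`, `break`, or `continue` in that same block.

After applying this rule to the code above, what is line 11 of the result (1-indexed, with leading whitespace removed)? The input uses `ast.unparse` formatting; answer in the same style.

Transformed code:
def mix(size, q, h):
    size -= q
    q += 3
    if q > q != q:
        raise ValueError(12)
    size *= q
    for q in size:
        size -= q % 21
    for delta in size:
        h += 10 <= size
        if h >= q:
            continue
    record(size)
    return 25

if h >= q: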